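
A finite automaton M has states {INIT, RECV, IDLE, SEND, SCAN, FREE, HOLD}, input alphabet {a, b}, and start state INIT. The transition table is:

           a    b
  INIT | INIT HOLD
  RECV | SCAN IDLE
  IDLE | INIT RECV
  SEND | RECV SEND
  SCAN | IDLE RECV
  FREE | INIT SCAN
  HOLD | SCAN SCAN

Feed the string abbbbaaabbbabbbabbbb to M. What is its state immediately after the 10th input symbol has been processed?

start at INIT
read 'a': INIT → INIT
read 'b': INIT → HOLD
read 'b': HOLD → SCAN
read 'b': SCAN → RECV
read 'b': RECV → IDLE
read 'a': IDLE → INIT
read 'a': INIT → INIT
read 'a': INIT → INIT
read 'b': INIT → HOLD
read 'b': HOLD → SCAN
After 10 symbols: SCAN.

SCAN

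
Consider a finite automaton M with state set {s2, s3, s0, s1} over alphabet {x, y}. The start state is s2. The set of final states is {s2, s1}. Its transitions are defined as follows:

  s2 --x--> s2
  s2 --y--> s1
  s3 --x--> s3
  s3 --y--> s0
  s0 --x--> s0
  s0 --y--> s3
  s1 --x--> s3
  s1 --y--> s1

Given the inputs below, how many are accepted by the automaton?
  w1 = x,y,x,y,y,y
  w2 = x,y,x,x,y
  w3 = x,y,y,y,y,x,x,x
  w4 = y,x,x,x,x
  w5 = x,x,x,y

1

w1: s2 → s2 → s1 → s3 → s0 → s3 → s0  → end s0, rejected
w2: s2 → s2 → s1 → s3 → s3 → s0  → end s0, rejected
w3: s2 → s2 → s1 → s1 → s1 → s1 → s3 → s3 → s3  → end s3, rejected
w4: s2 → s1 → s3 → s3 → s3 → s3  → end s3, rejected
w5: s2 → s2 → s2 → s2 → s1  → end s1, accepted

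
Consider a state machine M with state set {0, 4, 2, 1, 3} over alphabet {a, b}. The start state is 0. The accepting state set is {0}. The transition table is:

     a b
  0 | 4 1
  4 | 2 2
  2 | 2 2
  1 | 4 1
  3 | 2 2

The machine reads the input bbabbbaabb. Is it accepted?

0 → 1 → 1 → 4 → 2 → 2 → 2 → 2 → 2 → 2 → 2
End state 2 is not accepting.

No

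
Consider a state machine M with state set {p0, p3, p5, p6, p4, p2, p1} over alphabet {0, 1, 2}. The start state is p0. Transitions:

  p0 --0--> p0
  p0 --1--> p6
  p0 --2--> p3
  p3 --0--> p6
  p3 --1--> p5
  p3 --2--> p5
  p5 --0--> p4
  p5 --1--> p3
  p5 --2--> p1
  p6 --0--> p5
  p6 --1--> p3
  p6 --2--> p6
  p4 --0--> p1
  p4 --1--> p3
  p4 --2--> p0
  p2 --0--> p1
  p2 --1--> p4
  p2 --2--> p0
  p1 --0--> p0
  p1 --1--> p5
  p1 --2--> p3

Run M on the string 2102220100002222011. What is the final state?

p5

Trace: p0 -2-> p3 -1-> p5 -0-> p4 -2-> p0 -2-> p3 -2-> p5 -0-> p4 -1-> p3 -0-> p6 -0-> p5 -0-> p4 -0-> p1 -2-> p3 -2-> p5 -2-> p1 -2-> p3 -0-> p6 -1-> p3 -1-> p5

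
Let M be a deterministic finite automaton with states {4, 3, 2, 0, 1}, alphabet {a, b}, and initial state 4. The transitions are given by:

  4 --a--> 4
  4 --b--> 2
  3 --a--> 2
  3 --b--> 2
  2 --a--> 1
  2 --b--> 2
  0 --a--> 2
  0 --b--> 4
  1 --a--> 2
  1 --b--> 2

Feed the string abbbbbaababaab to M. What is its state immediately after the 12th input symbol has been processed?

1

4 → 4 → 2 → 2 → 2 → 2 → 2 → 1 → 2 → 2 → 1 → 2 → 1
After 12 symbols: 1.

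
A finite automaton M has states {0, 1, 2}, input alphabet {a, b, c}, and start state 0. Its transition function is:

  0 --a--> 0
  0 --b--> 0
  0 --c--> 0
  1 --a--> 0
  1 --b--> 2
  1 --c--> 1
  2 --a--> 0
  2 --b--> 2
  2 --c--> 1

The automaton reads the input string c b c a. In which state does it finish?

0

Trace: 0 -c-> 0 -b-> 0 -c-> 0 -a-> 0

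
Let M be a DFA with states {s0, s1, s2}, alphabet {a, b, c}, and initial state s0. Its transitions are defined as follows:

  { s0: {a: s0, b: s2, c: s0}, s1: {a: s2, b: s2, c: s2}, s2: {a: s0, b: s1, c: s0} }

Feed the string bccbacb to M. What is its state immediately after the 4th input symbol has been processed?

s2

Trace: s0 -b-> s2 -c-> s0 -c-> s0 -b-> s2
After 4 symbols: s2.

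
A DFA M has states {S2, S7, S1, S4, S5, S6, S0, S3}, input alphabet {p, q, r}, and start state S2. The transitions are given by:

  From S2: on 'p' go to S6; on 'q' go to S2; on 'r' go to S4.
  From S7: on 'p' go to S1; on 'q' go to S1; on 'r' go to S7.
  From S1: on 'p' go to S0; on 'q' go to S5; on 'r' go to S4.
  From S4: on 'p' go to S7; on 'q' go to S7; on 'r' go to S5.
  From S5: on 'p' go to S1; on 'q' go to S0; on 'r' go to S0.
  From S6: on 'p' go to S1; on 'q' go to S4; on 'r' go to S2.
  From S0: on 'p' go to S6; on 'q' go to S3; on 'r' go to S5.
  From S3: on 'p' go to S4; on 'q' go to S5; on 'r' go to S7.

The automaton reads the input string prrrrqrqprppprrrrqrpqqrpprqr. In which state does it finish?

S5

Trace: S2 -p-> S6 -r-> S2 -r-> S4 -r-> S5 -r-> S0 -q-> S3 -r-> S7 -q-> S1 -p-> S0 -r-> S5 -p-> S1 -p-> S0 -p-> S6 -r-> S2 -r-> S4 -r-> S5 -r-> S0 -q-> S3 -r-> S7 -p-> S1 -q-> S5 -q-> S0 -r-> S5 -p-> S1 -p-> S0 -r-> S5 -q-> S0 -r-> S5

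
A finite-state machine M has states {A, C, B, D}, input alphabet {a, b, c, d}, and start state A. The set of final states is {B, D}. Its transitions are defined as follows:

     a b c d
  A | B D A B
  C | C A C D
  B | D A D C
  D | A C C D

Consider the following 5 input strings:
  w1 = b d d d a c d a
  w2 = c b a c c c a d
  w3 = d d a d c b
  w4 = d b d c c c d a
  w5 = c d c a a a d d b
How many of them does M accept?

w1: Trace: A -b-> D -d-> D -d-> D -d-> D -a-> A -c-> A -d-> B -a-> D  → end D, accepted
w2: Trace: A -c-> A -b-> D -a-> A -c-> A -c-> A -c-> A -a-> B -d-> C  → end C, rejected
w3: Trace: A -d-> B -d-> C -a-> C -d-> D -c-> C -b-> A  → end A, rejected
w4: Trace: A -d-> B -b-> A -d-> B -c-> D -c-> C -c-> C -d-> D -a-> A  → end A, rejected
w5: Trace: A -c-> A -d-> B -c-> D -a-> A -a-> B -a-> D -d-> D -d-> D -b-> C  → end C, rejected

1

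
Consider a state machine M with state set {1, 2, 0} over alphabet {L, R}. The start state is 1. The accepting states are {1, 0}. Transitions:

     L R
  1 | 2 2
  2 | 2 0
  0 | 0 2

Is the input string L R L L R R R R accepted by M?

Yes

Trace: 1 -L-> 2 -R-> 0 -L-> 0 -L-> 0 -R-> 2 -R-> 0 -R-> 2 -R-> 0
End state 0 is accepting.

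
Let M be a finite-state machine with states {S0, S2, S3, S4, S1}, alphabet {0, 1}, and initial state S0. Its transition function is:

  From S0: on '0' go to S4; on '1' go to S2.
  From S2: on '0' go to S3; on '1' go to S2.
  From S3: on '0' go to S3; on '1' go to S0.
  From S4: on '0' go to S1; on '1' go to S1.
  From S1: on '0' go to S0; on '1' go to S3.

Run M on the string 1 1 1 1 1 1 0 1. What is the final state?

S0

Trace: S0 -1-> S2 -1-> S2 -1-> S2 -1-> S2 -1-> S2 -1-> S2 -0-> S3 -1-> S0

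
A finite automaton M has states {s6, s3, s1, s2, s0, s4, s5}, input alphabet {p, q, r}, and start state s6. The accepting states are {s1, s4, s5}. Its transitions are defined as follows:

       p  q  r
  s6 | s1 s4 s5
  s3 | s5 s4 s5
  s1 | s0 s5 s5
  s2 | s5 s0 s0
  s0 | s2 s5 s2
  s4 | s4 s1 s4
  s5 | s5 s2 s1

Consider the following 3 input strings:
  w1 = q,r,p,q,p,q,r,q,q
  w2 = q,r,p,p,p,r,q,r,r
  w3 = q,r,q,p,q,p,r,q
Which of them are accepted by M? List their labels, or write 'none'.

w1: Trace: s6 -q-> s4 -r-> s4 -p-> s4 -q-> s1 -p-> s0 -q-> s5 -r-> s1 -q-> s5 -q-> s2  → end s2, rejected
w2: Trace: s6 -q-> s4 -r-> s4 -p-> s4 -p-> s4 -p-> s4 -r-> s4 -q-> s1 -r-> s5 -r-> s1  → end s1, accepted
w3: Trace: s6 -q-> s4 -r-> s4 -q-> s1 -p-> s0 -q-> s5 -p-> s5 -r-> s1 -q-> s5  → end s5, accepted

w2, w3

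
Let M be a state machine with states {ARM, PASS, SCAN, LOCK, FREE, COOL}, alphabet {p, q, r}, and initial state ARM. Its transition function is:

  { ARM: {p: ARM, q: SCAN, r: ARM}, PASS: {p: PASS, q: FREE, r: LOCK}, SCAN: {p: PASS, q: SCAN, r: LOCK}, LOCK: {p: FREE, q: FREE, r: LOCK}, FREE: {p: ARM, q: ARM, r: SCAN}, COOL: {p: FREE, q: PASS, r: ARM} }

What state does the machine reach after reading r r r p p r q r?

LOCK

Trace: ARM -r-> ARM -r-> ARM -r-> ARM -p-> ARM -p-> ARM -r-> ARM -q-> SCAN -r-> LOCK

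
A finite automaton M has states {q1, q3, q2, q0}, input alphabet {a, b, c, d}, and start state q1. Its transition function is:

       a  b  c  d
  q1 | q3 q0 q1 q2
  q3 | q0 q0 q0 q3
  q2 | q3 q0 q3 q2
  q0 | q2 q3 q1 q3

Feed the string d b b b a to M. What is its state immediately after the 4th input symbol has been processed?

q0

q1 → q2 → q0 → q3 → q0
After 4 symbols: q0.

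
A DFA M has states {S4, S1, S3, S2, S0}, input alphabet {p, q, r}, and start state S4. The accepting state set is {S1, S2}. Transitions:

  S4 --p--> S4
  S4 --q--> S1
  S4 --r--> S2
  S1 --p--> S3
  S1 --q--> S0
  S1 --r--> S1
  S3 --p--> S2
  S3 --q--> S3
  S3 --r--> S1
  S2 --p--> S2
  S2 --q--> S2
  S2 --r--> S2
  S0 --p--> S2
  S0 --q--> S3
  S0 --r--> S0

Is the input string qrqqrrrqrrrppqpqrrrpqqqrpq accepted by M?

Yes

start at S4
read 'q': S4 → S1
read 'r': S1 → S1
read 'q': S1 → S0
read 'q': S0 → S3
read 'r': S3 → S1
read 'r': S1 → S1
read 'r': S1 → S1
read 'q': S1 → S0
read 'r': S0 → S0
read 'r': S0 → S0
read 'r': S0 → S0
read 'p': S0 → S2
read 'p': S2 → S2
read 'q': S2 → S2
read 'p': S2 → S2
read 'q': S2 → S2
read 'r': S2 → S2
read 'r': S2 → S2
read 'r': S2 → S2
read 'p': S2 → S2
read 'q': S2 → S2
read 'q': S2 → S2
read 'q': S2 → S2
read 'r': S2 → S2
read 'p': S2 → S2
read 'q': S2 → S2
End state S2 is accepting.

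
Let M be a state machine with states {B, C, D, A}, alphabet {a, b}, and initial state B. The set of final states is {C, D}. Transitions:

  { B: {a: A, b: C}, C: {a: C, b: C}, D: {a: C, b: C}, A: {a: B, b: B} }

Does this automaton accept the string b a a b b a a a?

Yes

B → C → C → C → C → C → C → C → C
End state C is accepting.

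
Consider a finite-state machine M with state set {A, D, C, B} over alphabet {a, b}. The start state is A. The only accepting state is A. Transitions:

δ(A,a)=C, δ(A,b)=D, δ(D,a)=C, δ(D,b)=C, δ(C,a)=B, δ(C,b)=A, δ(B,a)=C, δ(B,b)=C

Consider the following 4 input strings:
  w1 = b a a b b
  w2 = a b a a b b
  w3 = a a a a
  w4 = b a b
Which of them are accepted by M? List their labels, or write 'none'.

w1: A → D → C → B → C → A  → end A, accepted
w2: A → C → A → C → B → C → A  → end A, accepted
w3: A → C → B → C → B  → end B, rejected
w4: A → D → C → A  → end A, accepted

w1, w2, w4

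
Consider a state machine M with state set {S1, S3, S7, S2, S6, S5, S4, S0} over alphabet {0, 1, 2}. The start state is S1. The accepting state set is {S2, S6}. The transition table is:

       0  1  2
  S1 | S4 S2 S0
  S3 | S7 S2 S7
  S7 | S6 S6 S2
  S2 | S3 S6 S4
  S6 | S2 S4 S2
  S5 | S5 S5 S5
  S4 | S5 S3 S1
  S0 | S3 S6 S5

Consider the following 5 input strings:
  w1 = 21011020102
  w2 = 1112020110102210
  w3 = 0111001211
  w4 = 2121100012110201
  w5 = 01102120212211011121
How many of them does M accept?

3

w1: Trace: S1 -2-> S0 -1-> S6 -0-> S2 -1-> S6 -1-> S4 -0-> S5 -2-> S5 -0-> S5 -1-> S5 -0-> S5 -2-> S5  → end S5, rejected
w2: Trace: S1 -1-> S2 -1-> S6 -1-> S4 -2-> S1 -0-> S4 -2-> S1 -0-> S4 -1-> S3 -1-> S2 -0-> S3 -1-> S2 -0-> S3 -2-> S7 -2-> S2 -1-> S6 -0-> S2  → end S2, accepted
w3: Trace: S1 -0-> S4 -1-> S3 -1-> S2 -1-> S6 -0-> S2 -0-> S3 -1-> S2 -2-> S4 -1-> S3 -1-> S2  → end S2, accepted
w4: Trace: S1 -2-> S0 -1-> S6 -2-> S2 -1-> S6 -1-> S4 -0-> S5 -0-> S5 -0-> S5 -1-> S5 -2-> S5 -1-> S5 -1-> S5 -0-> S5 -2-> S5 -0-> S5 -1-> S5  → end S5, rejected
w5: Trace: S1 -0-> S4 -1-> S3 -1-> S2 -0-> S3 -2-> S7 -1-> S6 -2-> S2 -0-> S3 -2-> S7 -1-> S6 -2-> S2 -2-> S4 -1-> S3 -1-> S2 -0-> S3 -1-> S2 -1-> S6 -1-> S4 -2-> S1 -1-> S2  → end S2, accepted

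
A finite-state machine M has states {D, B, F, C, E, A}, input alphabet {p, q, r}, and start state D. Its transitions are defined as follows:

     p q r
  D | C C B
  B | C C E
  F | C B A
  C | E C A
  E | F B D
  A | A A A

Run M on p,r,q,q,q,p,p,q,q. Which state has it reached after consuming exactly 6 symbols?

start at D
read 'p': D → C
read 'r': C → A
read 'q': A → A
read 'q': A → A
read 'q': A → A
read 'p': A → A
After 6 symbols: A.

A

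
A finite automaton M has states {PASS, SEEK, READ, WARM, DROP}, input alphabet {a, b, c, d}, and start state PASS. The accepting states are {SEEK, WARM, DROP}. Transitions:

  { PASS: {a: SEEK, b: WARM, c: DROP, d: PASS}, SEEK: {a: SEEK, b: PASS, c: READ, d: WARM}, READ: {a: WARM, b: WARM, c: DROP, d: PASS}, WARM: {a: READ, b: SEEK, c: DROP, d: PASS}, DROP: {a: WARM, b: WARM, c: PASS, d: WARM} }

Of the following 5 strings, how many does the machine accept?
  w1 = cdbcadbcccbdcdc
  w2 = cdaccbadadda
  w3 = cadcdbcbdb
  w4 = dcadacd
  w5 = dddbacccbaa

w1: Trace: PASS -c-> DROP -d-> WARM -b-> SEEK -c-> READ -a-> WARM -d-> PASS -b-> WARM -c-> DROP -c-> PASS -c-> DROP -b-> WARM -d-> PASS -c-> DROP -d-> WARM -c-> DROP  → end DROP, accepted
w2: Trace: PASS -c-> DROP -d-> WARM -a-> READ -c-> DROP -c-> PASS -b-> WARM -a-> READ -d-> PASS -a-> SEEK -d-> WARM -d-> PASS -a-> SEEK  → end SEEK, accepted
w3: Trace: PASS -c-> DROP -a-> WARM -d-> PASS -c-> DROP -d-> WARM -b-> SEEK -c-> READ -b-> WARM -d-> PASS -b-> WARM  → end WARM, accepted
w4: Trace: PASS -d-> PASS -c-> DROP -a-> WARM -d-> PASS -a-> SEEK -c-> READ -d-> PASS  → end PASS, rejected
w5: Trace: PASS -d-> PASS -d-> PASS -d-> PASS -b-> WARM -a-> READ -c-> DROP -c-> PASS -c-> DROP -b-> WARM -a-> READ -a-> WARM  → end WARM, accepted

4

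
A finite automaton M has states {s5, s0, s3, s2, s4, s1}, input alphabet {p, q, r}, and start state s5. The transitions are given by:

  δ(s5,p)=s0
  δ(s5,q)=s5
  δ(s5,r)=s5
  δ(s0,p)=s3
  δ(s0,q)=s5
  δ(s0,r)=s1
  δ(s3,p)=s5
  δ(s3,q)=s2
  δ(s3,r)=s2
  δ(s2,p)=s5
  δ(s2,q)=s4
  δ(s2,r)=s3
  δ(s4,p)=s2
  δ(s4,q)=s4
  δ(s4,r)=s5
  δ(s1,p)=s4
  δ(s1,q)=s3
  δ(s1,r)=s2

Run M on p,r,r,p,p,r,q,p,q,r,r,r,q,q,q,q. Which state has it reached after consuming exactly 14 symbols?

Trace: s5 -p-> s0 -r-> s1 -r-> s2 -p-> s5 -p-> s0 -r-> s1 -q-> s3 -p-> s5 -q-> s5 -r-> s5 -r-> s5 -r-> s5 -q-> s5 -q-> s5
After 14 symbols: s5.

s5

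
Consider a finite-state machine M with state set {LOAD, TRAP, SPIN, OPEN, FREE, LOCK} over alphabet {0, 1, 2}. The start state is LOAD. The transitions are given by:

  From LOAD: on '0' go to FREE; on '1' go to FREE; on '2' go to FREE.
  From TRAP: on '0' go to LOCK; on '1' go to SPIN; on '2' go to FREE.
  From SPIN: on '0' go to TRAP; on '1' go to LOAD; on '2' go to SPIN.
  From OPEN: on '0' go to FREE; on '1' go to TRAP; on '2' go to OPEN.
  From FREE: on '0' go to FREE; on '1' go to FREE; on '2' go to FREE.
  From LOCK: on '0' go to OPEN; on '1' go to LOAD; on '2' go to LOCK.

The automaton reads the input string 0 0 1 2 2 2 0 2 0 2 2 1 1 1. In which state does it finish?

start at LOAD
read '0': LOAD → FREE
read '0': FREE → FREE
read '1': FREE → FREE
read '2': FREE → FREE
read '2': FREE → FREE
read '2': FREE → FREE
read '0': FREE → FREE
read '2': FREE → FREE
read '0': FREE → FREE
read '2': FREE → FREE
read '2': FREE → FREE
read '1': FREE → FREE
read '1': FREE → FREE
read '1': FREE → FREE

FREE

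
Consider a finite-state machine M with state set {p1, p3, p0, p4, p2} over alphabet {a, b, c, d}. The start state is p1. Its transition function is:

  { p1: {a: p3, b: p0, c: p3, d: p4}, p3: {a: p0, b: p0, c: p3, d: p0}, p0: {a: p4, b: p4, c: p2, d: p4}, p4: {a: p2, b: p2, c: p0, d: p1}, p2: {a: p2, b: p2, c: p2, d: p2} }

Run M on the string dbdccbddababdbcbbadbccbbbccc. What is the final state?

p2

start at p1
read 'd': p1 → p4
read 'b': p4 → p2
read 'd': p2 → p2
read 'c': p2 → p2
read 'c': p2 → p2
read 'b': p2 → p2
read 'd': p2 → p2
read 'd': p2 → p2
read 'a': p2 → p2
read 'b': p2 → p2
read 'a': p2 → p2
read 'b': p2 → p2
read 'd': p2 → p2
read 'b': p2 → p2
read 'c': p2 → p2
read 'b': p2 → p2
read 'b': p2 → p2
read 'a': p2 → p2
read 'd': p2 → p2
read 'b': p2 → p2
read 'c': p2 → p2
read 'c': p2 → p2
read 'b': p2 → p2
read 'b': p2 → p2
read 'b': p2 → p2
read 'c': p2 → p2
read 'c': p2 → p2
read 'c': p2 → p2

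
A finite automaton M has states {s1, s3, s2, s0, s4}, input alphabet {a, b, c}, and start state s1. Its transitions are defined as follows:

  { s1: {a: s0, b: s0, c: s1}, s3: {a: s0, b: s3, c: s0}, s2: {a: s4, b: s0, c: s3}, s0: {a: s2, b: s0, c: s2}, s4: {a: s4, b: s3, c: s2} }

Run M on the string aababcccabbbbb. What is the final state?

Trace: s1 -a-> s0 -a-> s2 -b-> s0 -a-> s2 -b-> s0 -c-> s2 -c-> s3 -c-> s0 -a-> s2 -b-> s0 -b-> s0 -b-> s0 -b-> s0 -b-> s0

s0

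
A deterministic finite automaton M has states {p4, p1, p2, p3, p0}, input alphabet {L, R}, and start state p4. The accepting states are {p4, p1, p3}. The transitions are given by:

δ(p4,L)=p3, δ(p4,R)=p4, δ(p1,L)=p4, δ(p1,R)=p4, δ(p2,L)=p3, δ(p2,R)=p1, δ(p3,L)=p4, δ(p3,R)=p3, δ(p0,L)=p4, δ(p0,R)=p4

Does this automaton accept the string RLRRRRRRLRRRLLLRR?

start at p4
read 'R': p4 → p4
read 'L': p4 → p3
read 'R': p3 → p3
read 'R': p3 → p3
read 'R': p3 → p3
read 'R': p3 → p3
read 'R': p3 → p3
read 'R': p3 → p3
read 'L': p3 → p4
read 'R': p4 → p4
read 'R': p4 → p4
read 'R': p4 → p4
read 'L': p4 → p3
read 'L': p3 → p4
read 'L': p4 → p3
read 'R': p3 → p3
read 'R': p3 → p3
End state p3 is accepting.

Yes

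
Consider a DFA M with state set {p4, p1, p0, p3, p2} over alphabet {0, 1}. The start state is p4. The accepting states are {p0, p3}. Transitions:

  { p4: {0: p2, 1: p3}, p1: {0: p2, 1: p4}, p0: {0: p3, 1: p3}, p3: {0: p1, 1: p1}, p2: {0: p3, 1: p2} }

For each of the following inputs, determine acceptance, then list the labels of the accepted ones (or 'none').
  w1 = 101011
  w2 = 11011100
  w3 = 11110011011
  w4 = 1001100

none

w1:
  start at p4
  read '1': p4 → p3
  read '0': p3 → p1
  read '1': p1 → p4
  read '0': p4 → p2
  read '1': p2 → p2
  read '1': p2 → p2
  end p2, rejected
w2:
  start at p4
  read '1': p4 → p3
  read '1': p3 → p1
  read '0': p1 → p2
  read '1': p2 → p2
  read '1': p2 → p2
  read '1': p2 → p2
  read '0': p2 → p3
  read '0': p3 → p1
  end p1, rejected
w3:
  start at p4
  read '1': p4 → p3
  read '1': p3 → p1
  read '1': p1 → p4
  read '1': p4 → p3
  read '0': p3 → p1
  read '0': p1 → p2
  read '1': p2 → p2
  read '1': p2 → p2
  read '0': p2 → p3
  read '1': p3 → p1
  read '1': p1 → p4
  end p4, rejected
w4:
  start at p4
  read '1': p4 → p3
  read '0': p3 → p1
  read '0': p1 → p2
  read '1': p2 → p2
  read '1': p2 → p2
  read '0': p2 → p3
  read '0': p3 → p1
  end p1, rejected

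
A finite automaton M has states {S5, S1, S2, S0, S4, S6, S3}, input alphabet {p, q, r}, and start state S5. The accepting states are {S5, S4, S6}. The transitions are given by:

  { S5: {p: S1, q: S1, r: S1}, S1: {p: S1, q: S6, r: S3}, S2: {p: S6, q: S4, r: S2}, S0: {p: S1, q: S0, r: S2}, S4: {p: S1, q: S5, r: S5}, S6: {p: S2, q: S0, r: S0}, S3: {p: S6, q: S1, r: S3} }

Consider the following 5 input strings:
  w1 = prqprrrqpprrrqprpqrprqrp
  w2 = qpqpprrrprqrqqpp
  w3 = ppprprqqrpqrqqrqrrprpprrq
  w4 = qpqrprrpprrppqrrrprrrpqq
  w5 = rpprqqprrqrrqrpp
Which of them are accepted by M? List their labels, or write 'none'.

w1

w1:
  start at S5
  read 'p': S5 → S1
  read 'r': S1 → S3
  read 'q': S3 → S1
  read 'p': S1 → S1
  read 'r': S1 → S3
  read 'r': S3 → S3
  read 'r': S3 → S3
  read 'q': S3 → S1
  read 'p': S1 → S1
  read 'p': S1 → S1
  read 'r': S1 → S3
  read 'r': S3 → S3
  read 'r': S3 → S3
  read 'q': S3 → S1
  read 'p': S1 → S1
  read 'r': S1 → S3
  read 'p': S3 → S6
  read 'q': S6 → S0
  read 'r': S0 → S2
  read 'p': S2 → S6
  read 'r': S6 → S0
  read 'q': S0 → S0
  read 'r': S0 → S2
  read 'p': S2 → S6
  end S6, accepted
w2:
  start at S5
  read 'q': S5 → S1
  read 'p': S1 → S1
  read 'q': S1 → S6
  read 'p': S6 → S2
  read 'p': S2 → S6
  read 'r': S6 → S0
  read 'r': S0 → S2
  read 'r': S2 → S2
  read 'p': S2 → S6
  read 'r': S6 → S0
  read 'q': S0 → S0
  read 'r': S0 → S2
  read 'q': S2 → S4
  read 'q': S4 → S5
  read 'p': S5 → S1
  read 'p': S1 → S1
  end S1, rejected
w3:
  start at S5
  read 'p': S5 → S1
  read 'p': S1 → S1
  read 'p': S1 → S1
  read 'r': S1 → S3
  read 'p': S3 → S6
  read 'r': S6 → S0
  read 'q': S0 → S0
  read 'q': S0 → S0
  read 'r': S0 → S2
  read 'p': S2 → S6
  read 'q': S6 → S0
  read 'r': S0 → S2
  read 'q': S2 → S4
  read 'q': S4 → S5
  read 'r': S5 → S1
  read 'q': S1 → S6
  read 'r': S6 → S0
  read 'r': S0 → S2
  read 'p': S2 → S6
  read 'r': S6 → S0
  read 'p': S0 → S1
  read 'p': S1 → S1
  read 'r': S1 → S3
  read 'r': S3 → S3
  read 'q': S3 → S1
  end S1, rejected
w4:
  start at S5
  read 'q': S5 → S1
  read 'p': S1 → S1
  read 'q': S1 → S6
  read 'r': S6 → S0
  read 'p': S0 → S1
  read 'r': S1 → S3
  read 'r': S3 → S3
  read 'p': S3 → S6
  read 'p': S6 → S2
  read 'r': S2 → S2
  read 'r': S2 → S2
  read 'p': S2 → S6
  read 'p': S6 → S2
  read 'q': S2 → S4
  read 'r': S4 → S5
  read 'r': S5 → S1
  read 'r': S1 → S3
  read 'p': S3 → S6
  read 'r': S6 → S0
  read 'r': S0 → S2
  read 'r': S2 → S2
  read 'p': S2 → S6
  read 'q': S6 → S0
  read 'q': S0 → S0
  end S0, rejected
w5:
  start at S5
  read 'r': S5 → S1
  read 'p': S1 → S1
  read 'p': S1 → S1
  read 'r': S1 → S3
  read 'q': S3 → S1
  read 'q': S1 → S6
  read 'p': S6 → S2
  read 'r': S2 → S2
  read 'r': S2 → S2
  read 'q': S2 → S4
  read 'r': S4 → S5
  read 'r': S5 → S1
  read 'q': S1 → S6
  read 'r': S6 → S0
  read 'p': S0 → S1
  read 'p': S1 → S1
  end S1, rejected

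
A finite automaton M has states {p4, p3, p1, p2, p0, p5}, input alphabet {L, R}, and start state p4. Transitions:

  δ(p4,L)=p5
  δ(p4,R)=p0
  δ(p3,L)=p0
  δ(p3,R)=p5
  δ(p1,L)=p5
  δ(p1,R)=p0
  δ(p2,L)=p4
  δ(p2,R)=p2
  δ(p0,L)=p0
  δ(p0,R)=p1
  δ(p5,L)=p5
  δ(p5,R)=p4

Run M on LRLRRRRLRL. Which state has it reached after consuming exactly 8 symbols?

p4 → p5 → p4 → p5 → p4 → p0 → p1 → p0 → p0
After 8 symbols: p0.

p0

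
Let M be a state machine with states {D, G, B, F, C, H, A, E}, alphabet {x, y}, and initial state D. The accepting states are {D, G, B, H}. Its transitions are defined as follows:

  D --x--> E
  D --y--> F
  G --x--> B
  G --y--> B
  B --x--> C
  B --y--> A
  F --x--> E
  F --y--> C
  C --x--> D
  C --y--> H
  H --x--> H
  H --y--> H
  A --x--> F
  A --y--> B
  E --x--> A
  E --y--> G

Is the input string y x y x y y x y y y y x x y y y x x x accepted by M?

Yes

start at D
read 'y': D → F
read 'x': F → E
read 'y': E → G
read 'x': G → B
read 'y': B → A
read 'y': A → B
read 'x': B → C
read 'y': C → H
read 'y': H → H
read 'y': H → H
read 'y': H → H
read 'x': H → H
read 'x': H → H
read 'y': H → H
read 'y': H → H
read 'y': H → H
read 'x': H → H
read 'x': H → H
read 'x': H → H
End state H is accepting.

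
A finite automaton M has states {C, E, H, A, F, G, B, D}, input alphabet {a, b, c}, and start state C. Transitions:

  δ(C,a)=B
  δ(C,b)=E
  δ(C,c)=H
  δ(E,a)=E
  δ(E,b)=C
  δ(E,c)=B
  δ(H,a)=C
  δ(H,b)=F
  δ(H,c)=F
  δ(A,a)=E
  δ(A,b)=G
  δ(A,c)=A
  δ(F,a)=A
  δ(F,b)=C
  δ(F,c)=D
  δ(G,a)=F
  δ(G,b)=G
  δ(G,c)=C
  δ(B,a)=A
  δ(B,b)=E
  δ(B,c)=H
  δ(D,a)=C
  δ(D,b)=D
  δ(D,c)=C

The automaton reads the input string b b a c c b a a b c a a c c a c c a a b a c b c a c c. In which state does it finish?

A

Trace: C -b-> E -b-> C -a-> B -c-> H -c-> F -b-> C -a-> B -a-> A -b-> G -c-> C -a-> B -a-> A -c-> A -c-> A -a-> E -c-> B -c-> H -a-> C -a-> B -b-> E -a-> E -c-> B -b-> E -c-> B -a-> A -c-> A -c-> A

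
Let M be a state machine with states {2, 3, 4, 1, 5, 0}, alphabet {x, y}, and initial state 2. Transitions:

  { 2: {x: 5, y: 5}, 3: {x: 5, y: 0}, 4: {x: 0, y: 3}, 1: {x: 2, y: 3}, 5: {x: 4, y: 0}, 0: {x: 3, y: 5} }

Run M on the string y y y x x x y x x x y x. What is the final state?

5

start at 2
read 'y': 2 → 5
read 'y': 5 → 0
read 'y': 0 → 5
read 'x': 5 → 4
read 'x': 4 → 0
read 'x': 0 → 3
read 'y': 3 → 0
read 'x': 0 → 3
read 'x': 3 → 5
read 'x': 5 → 4
read 'y': 4 → 3
read 'x': 3 → 5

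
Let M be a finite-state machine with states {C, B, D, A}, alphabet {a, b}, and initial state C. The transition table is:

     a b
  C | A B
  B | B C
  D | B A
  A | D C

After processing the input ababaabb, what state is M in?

start at C
read 'a': C → A
read 'b': A → C
read 'a': C → A
read 'b': A → C
read 'a': C → A
read 'a': A → D
read 'b': D → A
read 'b': A → C

C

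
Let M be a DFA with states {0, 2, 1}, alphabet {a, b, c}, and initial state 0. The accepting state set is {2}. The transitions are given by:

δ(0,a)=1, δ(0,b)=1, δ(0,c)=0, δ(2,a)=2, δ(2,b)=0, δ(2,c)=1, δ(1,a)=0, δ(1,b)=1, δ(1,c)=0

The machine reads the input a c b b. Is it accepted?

Trace: 0 -a-> 1 -c-> 0 -b-> 1 -b-> 1
End state 1 is not accepting.

No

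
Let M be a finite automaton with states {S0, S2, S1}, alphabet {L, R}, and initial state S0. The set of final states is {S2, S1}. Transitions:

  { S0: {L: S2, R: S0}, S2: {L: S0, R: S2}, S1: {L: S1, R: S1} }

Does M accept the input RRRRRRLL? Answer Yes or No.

S0 → S0 → S0 → S0 → S0 → S0 → S0 → S2 → S0
End state S0 is not accepting.

No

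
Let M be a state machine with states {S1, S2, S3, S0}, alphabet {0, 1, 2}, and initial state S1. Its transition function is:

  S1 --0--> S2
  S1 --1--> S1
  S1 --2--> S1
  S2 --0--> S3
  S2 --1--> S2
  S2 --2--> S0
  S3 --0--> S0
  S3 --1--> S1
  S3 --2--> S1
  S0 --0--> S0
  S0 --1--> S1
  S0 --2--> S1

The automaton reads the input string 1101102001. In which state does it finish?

S1

start at S1
read '1': S1 → S1
read '1': S1 → S1
read '0': S1 → S2
read '1': S2 → S2
read '1': S2 → S2
read '0': S2 → S3
read '2': S3 → S1
read '0': S1 → S2
read '0': S2 → S3
read '1': S3 → S1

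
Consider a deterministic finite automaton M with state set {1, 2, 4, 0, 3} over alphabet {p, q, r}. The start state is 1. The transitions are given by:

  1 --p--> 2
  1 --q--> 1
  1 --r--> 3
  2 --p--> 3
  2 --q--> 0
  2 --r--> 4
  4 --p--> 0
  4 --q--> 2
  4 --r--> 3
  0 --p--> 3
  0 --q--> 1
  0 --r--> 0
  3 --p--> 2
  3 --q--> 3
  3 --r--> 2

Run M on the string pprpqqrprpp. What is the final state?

2

Trace: 1 -p-> 2 -p-> 3 -r-> 2 -p-> 3 -q-> 3 -q-> 3 -r-> 2 -p-> 3 -r-> 2 -p-> 3 -p-> 2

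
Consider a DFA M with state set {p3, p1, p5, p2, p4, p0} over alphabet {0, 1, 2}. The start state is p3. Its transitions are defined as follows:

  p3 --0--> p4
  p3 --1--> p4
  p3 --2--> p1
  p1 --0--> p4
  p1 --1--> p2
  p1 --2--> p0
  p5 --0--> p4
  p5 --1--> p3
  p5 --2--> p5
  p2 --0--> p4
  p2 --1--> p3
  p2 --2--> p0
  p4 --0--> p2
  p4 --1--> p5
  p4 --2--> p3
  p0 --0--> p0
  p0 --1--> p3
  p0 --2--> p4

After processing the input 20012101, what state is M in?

p5

start at p3
read '2': p3 → p1
read '0': p1 → p4
read '0': p4 → p2
read '1': p2 → p3
read '2': p3 → p1
read '1': p1 → p2
read '0': p2 → p4
read '1': p4 → p5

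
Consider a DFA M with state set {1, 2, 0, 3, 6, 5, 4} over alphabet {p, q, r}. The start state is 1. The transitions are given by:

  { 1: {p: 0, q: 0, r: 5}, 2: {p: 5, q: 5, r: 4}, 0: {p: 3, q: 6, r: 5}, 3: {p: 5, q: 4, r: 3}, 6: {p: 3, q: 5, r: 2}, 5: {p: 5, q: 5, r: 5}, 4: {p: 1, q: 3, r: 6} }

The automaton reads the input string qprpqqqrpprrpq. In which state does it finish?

start at 1
read 'q': 1 → 0
read 'p': 0 → 3
read 'r': 3 → 3
read 'p': 3 → 5
read 'q': 5 → 5
read 'q': 5 → 5
read 'q': 5 → 5
read 'r': 5 → 5
read 'p': 5 → 5
read 'p': 5 → 5
read 'r': 5 → 5
read 'r': 5 → 5
read 'p': 5 → 5
read 'q': 5 → 5

5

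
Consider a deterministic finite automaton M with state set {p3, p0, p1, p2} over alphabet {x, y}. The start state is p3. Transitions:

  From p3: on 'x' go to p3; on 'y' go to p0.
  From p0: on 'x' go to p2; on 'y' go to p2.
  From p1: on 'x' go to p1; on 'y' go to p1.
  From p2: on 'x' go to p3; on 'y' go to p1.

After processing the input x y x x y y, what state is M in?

start at p3
read 'x': p3 → p3
read 'y': p3 → p0
read 'x': p0 → p2
read 'x': p2 → p3
read 'y': p3 → p0
read 'y': p0 → p2

p2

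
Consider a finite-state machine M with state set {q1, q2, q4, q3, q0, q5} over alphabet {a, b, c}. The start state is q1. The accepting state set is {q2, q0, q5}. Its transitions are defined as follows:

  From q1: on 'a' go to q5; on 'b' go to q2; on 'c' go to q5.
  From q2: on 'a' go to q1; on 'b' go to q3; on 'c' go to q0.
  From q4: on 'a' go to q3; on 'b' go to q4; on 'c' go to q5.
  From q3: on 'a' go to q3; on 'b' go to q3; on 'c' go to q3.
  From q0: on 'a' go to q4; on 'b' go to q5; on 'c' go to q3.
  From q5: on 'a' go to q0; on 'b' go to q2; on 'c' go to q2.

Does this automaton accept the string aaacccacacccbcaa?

Trace: q1 -a-> q5 -a-> q0 -a-> q4 -c-> q5 -c-> q2 -c-> q0 -a-> q4 -c-> q5 -a-> q0 -c-> q3 -c-> q3 -c-> q3 -b-> q3 -c-> q3 -a-> q3 -a-> q3
End state q3 is not accepting.

No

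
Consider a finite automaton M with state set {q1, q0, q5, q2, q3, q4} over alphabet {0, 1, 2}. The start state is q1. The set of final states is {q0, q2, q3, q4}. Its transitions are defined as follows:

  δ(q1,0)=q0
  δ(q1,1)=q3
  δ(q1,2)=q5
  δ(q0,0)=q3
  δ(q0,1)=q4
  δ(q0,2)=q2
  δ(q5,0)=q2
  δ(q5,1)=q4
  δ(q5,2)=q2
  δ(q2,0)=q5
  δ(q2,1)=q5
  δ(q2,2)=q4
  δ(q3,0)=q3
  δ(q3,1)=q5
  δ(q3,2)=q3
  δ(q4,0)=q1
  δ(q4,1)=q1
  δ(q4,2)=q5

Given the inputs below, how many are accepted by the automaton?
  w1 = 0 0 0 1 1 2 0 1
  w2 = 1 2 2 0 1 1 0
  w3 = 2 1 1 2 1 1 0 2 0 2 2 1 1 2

w1: q1 → q0 → q3 → q3 → q5 → q4 → q5 → q2 → q5  → end q5, rejected
w2: q1 → q3 → q3 → q3 → q3 → q5 → q4 → q1  → end q1, rejected
w3: q1 → q5 → q4 → q1 → q5 → q4 → q1 → q0 → q2 → q5 → q2 → q4 → q1 → q3 → q3  → end q3, accepted

1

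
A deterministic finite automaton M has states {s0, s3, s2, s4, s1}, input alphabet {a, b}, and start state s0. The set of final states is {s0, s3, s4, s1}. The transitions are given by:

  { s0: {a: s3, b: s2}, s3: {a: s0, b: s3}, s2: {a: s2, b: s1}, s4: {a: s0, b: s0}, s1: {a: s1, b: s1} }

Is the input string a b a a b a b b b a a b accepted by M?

Trace: s0 -a-> s3 -b-> s3 -a-> s0 -a-> s3 -b-> s3 -a-> s0 -b-> s2 -b-> s1 -b-> s1 -a-> s1 -a-> s1 -b-> s1
End state s1 is accepting.

Yes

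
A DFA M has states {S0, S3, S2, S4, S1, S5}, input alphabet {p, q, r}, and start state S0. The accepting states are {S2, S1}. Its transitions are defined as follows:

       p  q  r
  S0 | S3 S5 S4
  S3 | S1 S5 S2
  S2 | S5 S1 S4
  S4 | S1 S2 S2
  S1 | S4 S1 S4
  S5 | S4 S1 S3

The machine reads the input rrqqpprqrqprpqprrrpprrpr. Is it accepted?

No

start at S0
read 'r': S0 → S4
read 'r': S4 → S2
read 'q': S2 → S1
read 'q': S1 → S1
read 'p': S1 → S4
read 'p': S4 → S1
read 'r': S1 → S4
read 'q': S4 → S2
read 'r': S2 → S4
read 'q': S4 → S2
read 'p': S2 → S5
read 'r': S5 → S3
read 'p': S3 → S1
read 'q': S1 → S1
read 'p': S1 → S4
read 'r': S4 → S2
read 'r': S2 → S4
read 'r': S4 → S2
read 'p': S2 → S5
read 'p': S5 → S4
read 'r': S4 → S2
read 'r': S2 → S4
read 'p': S4 → S1
read 'r': S1 → S4
End state S4 is not accepting.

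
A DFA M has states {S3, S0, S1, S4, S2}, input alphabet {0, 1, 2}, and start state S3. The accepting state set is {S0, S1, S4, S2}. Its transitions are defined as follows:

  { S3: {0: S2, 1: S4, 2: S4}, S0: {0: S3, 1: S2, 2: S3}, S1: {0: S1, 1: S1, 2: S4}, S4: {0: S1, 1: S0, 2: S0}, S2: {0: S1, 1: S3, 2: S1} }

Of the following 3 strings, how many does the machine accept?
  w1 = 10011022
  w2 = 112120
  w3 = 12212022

2

w1:
  start at S3
  read '1': S3 → S4
  read '0': S4 → S1
  read '0': S1 → S1
  read '1': S1 → S1
  read '1': S1 → S1
  read '0': S1 → S1
  read '2': S1 → S4
  read '2': S4 → S0
  end S0, accepted
w2:
  start at S3
  read '1': S3 → S4
  read '1': S4 → S0
  read '2': S0 → S3
  read '1': S3 → S4
  read '2': S4 → S0
  read '0': S0 → S3
  end S3, rejected
w3:
  start at S3
  read '1': S3 → S4
  read '2': S4 → S0
  read '2': S0 → S3
  read '1': S3 → S4
  read '2': S4 → S0
  read '0': S0 → S3
  read '2': S3 → S4
  read '2': S4 → S0
  end S0, accepted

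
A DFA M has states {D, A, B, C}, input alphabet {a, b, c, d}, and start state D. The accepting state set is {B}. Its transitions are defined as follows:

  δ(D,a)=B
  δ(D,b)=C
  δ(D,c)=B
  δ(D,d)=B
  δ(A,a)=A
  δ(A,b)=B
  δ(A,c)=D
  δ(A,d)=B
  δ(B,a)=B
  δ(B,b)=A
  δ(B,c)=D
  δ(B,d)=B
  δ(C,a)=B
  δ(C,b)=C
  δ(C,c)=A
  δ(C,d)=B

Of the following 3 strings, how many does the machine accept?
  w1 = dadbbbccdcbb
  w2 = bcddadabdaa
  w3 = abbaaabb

2

w1: D → B → B → B → A → B → A → D → B → B → D → C → C  → end C, rejected
w2: D → C → A → B → B → B → B → B → A → B → B → B  → end B, accepted
w3: D → B → A → B → B → B → B → A → B  → end B, accepted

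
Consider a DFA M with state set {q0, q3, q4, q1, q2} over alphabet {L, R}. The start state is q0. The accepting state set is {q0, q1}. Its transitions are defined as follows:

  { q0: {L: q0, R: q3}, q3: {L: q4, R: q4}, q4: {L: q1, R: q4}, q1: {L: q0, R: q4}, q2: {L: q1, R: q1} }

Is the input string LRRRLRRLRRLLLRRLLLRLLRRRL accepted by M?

start at q0
read 'L': q0 → q0
read 'R': q0 → q3
read 'R': q3 → q4
read 'R': q4 → q4
read 'L': q4 → q1
read 'R': q1 → q4
read 'R': q4 → q4
read 'L': q4 → q1
read 'R': q1 → q4
read 'R': q4 → q4
read 'L': q4 → q1
read 'L': q1 → q0
read 'L': q0 → q0
read 'R': q0 → q3
read 'R': q3 → q4
read 'L': q4 → q1
read 'L': q1 → q0
read 'L': q0 → q0
read 'R': q0 → q3
read 'L': q3 → q4
read 'L': q4 → q1
read 'R': q1 → q4
read 'R': q4 → q4
read 'R': q4 → q4
read 'L': q4 → q1
End state q1 is accepting.

Yes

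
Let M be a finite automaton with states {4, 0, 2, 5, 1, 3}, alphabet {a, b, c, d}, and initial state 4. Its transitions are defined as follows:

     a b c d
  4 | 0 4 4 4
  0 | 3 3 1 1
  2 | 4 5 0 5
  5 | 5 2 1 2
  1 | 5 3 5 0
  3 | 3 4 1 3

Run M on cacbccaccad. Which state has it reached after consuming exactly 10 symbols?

5

Trace: 4 -c-> 4 -a-> 0 -c-> 1 -b-> 3 -c-> 1 -c-> 5 -a-> 5 -c-> 1 -c-> 5 -a-> 5
After 10 symbols: 5.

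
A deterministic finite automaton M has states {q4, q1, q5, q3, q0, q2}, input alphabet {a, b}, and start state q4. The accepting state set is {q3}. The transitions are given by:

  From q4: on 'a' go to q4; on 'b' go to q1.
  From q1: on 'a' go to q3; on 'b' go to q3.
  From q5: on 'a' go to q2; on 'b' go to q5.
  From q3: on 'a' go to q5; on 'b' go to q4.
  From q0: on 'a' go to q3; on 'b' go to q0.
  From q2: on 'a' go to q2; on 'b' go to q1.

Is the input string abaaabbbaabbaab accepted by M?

start at q4
read 'a': q4 → q4
read 'b': q4 → q1
read 'a': q1 → q3
read 'a': q3 → q5
read 'a': q5 → q2
read 'b': q2 → q1
read 'b': q1 → q3
read 'b': q3 → q4
read 'a': q4 → q4
read 'a': q4 → q4
read 'b': q4 → q1
read 'b': q1 → q3
read 'a': q3 → q5
read 'a': q5 → q2
read 'b': q2 → q1
End state q1 is not accepting.

No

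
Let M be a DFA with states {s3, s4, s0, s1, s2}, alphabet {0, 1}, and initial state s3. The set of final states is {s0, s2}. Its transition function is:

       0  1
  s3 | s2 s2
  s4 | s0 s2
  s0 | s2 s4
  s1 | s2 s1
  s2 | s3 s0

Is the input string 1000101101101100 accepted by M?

Trace: s3 -1-> s2 -0-> s3 -0-> s2 -0-> s3 -1-> s2 -0-> s3 -1-> s2 -1-> s0 -0-> s2 -1-> s0 -1-> s4 -0-> s0 -1-> s4 -1-> s2 -0-> s3 -0-> s2
End state s2 is accepting.

Yes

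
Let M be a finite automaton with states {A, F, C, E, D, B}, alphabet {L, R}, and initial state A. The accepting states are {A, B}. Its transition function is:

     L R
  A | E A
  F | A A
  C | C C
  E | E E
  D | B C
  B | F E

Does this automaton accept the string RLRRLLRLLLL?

A → A → E → E → E → E → E → E → E → E → E → E
End state E is not accepting.

No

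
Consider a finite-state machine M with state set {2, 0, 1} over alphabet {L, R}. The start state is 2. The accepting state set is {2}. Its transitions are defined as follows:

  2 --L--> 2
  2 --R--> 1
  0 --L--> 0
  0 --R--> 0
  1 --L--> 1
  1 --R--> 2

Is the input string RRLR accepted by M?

2 → 1 → 2 → 2 → 1
End state 1 is not accepting.

No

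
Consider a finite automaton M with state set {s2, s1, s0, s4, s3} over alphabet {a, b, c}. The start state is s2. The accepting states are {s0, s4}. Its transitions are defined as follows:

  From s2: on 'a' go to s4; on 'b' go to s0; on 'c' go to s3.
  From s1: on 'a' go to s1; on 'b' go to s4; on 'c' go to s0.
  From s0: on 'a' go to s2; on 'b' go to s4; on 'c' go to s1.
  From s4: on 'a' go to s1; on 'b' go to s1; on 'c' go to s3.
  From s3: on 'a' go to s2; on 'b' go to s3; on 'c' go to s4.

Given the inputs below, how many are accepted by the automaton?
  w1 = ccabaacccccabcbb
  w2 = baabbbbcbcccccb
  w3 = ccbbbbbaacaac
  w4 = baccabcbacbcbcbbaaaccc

1

w1: s2 → s3 → s4 → s1 → s4 → s1 → s1 → s0 → s1 → s0 → s1 → s0 → s2 → s0 → s1 → s4 → s1  → end s1, rejected
w2: s2 → s0 → s2 → s4 → s1 → s4 → s1 → s4 → s3 → s3 → s4 → s3 → s4 → s3 → s4 → s1  → end s1, rejected
w3: s2 → s3 → s4 → s1 → s4 → s1 → s4 → s1 → s1 → s1 → s0 → s2 → s4 → s3  → end s3, rejected
w4: s2 → s0 → s2 → s3 → s4 → s1 → s4 → s3 → s3 → s2 → s3 → s3 → s4 → s1 → s0 → s4 → s1 → s1 → s1 → s1 → s0 → s1 → s0  → end s0, accepted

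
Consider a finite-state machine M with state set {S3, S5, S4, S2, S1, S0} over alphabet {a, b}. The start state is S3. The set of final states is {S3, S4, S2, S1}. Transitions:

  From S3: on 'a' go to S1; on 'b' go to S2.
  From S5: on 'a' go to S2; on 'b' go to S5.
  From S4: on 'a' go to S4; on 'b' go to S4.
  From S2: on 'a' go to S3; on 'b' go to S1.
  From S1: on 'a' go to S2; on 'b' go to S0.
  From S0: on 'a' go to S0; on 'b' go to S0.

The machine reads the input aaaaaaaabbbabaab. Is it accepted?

No

S3 → S1 → S2 → S3 → S1 → S2 → S3 → S1 → S2 → S1 → S0 → S0 → S0 → S0 → S0 → S0 → S0
End state S0 is not accepting.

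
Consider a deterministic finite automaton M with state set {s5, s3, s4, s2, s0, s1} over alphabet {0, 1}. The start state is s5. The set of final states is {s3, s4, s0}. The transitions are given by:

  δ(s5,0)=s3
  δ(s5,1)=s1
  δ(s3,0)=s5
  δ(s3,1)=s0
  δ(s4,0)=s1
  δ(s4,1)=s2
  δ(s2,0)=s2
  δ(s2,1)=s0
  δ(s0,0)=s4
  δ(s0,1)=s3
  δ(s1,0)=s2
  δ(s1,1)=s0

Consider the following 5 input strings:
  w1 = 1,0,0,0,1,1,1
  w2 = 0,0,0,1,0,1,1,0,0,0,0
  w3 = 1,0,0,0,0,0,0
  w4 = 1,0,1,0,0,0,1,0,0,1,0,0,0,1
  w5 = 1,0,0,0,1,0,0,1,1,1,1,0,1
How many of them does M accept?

2

w1: Trace: s5 -1-> s1 -0-> s2 -0-> s2 -0-> s2 -1-> s0 -1-> s3 -1-> s0  → end s0, accepted
w2: Trace: s5 -0-> s3 -0-> s5 -0-> s3 -1-> s0 -0-> s4 -1-> s2 -1-> s0 -0-> s4 -0-> s1 -0-> s2 -0-> s2  → end s2, rejected
w3: Trace: s5 -1-> s1 -0-> s2 -0-> s2 -0-> s2 -0-> s2 -0-> s2 -0-> s2  → end s2, rejected
w4: Trace: s5 -1-> s1 -0-> s2 -1-> s0 -0-> s4 -0-> s1 -0-> s2 -1-> s0 -0-> s4 -0-> s1 -1-> s0 -0-> s4 -0-> s1 -0-> s2 -1-> s0  → end s0, accepted
w5: Trace: s5 -1-> s1 -0-> s2 -0-> s2 -0-> s2 -1-> s0 -0-> s4 -0-> s1 -1-> s0 -1-> s3 -1-> s0 -1-> s3 -0-> s5 -1-> s1  → end s1, rejected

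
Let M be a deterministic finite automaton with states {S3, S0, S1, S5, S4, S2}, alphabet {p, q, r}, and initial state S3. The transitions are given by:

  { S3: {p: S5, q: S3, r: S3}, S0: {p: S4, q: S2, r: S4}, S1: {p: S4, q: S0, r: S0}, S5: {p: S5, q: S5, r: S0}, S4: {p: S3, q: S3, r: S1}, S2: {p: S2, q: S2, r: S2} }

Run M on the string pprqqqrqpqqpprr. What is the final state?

S3 → S5 → S5 → S0 → S2 → S2 → S2 → S2 → S2 → S2 → S2 → S2 → S2 → S2 → S2 → S2

S2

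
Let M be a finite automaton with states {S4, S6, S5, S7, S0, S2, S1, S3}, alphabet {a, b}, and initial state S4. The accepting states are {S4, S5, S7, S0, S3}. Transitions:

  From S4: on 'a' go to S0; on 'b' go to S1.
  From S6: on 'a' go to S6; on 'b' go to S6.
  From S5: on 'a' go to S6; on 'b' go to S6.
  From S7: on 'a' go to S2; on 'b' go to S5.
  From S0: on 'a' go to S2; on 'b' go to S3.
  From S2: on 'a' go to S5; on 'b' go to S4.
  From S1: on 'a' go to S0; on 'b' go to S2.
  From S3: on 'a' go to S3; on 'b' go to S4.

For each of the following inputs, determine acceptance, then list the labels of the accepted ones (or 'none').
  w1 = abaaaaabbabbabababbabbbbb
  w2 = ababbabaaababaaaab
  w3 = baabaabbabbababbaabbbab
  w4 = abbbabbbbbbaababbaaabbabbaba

w1:
  start at S4
  read 'a': S4 → S0
  read 'b': S0 → S3
  read 'a': S3 → S3
  read 'a': S3 → S3
  read 'a': S3 → S3
  read 'a': S3 → S3
  read 'a': S3 → S3
  read 'b': S3 → S4
  read 'b': S4 → S1
  read 'a': S1 → S0
  read 'b': S0 → S3
  read 'b': S3 → S4
  read 'a': S4 → S0
  read 'b': S0 → S3
  read 'a': S3 → S3
  read 'b': S3 → S4
  read 'a': S4 → S0
  read 'b': S0 → S3
  read 'b': S3 → S4
  read 'a': S4 → S0
  read 'b': S0 → S3
  read 'b': S3 → S4
  read 'b': S4 → S1
  read 'b': S1 → S2
  read 'b': S2 → S4
  end S4, accepted
w2:
  start at S4
  read 'a': S4 → S0
  read 'b': S0 → S3
  read 'a': S3 → S3
  read 'b': S3 → S4
  read 'b': S4 → S1
  read 'a': S1 → S0
  read 'b': S0 → S3
  read 'a': S3 → S3
  read 'a': S3 → S3
  read 'a': S3 → S3
  read 'b': S3 → S4
  read 'a': S4 → S0
  read 'b': S0 → S3
  read 'a': S3 → S3
  read 'a': S3 → S3
  read 'a': S3 → S3
  read 'a': S3 → S3
  read 'b': S3 → S4
  end S4, accepted
w3:
  start at S4
  read 'b': S4 → S1
  read 'a': S1 → S0
  read 'a': S0 → S2
  read 'b': S2 → S4
  read 'a': S4 → S0
  read 'a': S0 → S2
  read 'b': S2 → S4
  read 'b': S4 → S1
  read 'a': S1 → S0
  read 'b': S0 → S3
  read 'b': S3 → S4
  read 'a': S4 → S0
  read 'b': S0 → S3
  read 'a': S3 → S3
  read 'b': S3 → S4
  read 'b': S4 → S1
  read 'a': S1 → S0
  read 'a': S0 → S2
  read 'b': S2 → S4
  read 'b': S4 → S1
  read 'b': S1 → S2
  read 'a': S2 → S5
  read 'b': S5 → S6
  end S6, rejected
w4:
  start at S4
  read 'a': S4 → S0
  read 'b': S0 → S3
  read 'b': S3 → S4
  read 'b': S4 → S1
  read 'a': S1 → S0
  read 'b': S0 → S3
  read 'b': S3 → S4
  read 'b': S4 → S1
  read 'b': S1 → S2
  read 'b': S2 → S4
  read 'b': S4 → S1
  read 'a': S1 → S0
  read 'a': S0 → S2
  read 'b': S2 → S4
  read 'a': S4 → S0
  read 'b': S0 → S3
  read 'b': S3 → S4
  read 'a': S4 → S0
  read 'a': S0 → S2
  read 'a': S2 → S5
  read 'b': S5 → S6
  read 'b': S6 → S6
  read 'a': S6 → S6
  read 'b': S6 → S6
  read 'b': S6 → S6
  read 'a': S6 → S6
  read 'b': S6 → S6
  read 'a': S6 → S6
  end S6, rejected

w1, w2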